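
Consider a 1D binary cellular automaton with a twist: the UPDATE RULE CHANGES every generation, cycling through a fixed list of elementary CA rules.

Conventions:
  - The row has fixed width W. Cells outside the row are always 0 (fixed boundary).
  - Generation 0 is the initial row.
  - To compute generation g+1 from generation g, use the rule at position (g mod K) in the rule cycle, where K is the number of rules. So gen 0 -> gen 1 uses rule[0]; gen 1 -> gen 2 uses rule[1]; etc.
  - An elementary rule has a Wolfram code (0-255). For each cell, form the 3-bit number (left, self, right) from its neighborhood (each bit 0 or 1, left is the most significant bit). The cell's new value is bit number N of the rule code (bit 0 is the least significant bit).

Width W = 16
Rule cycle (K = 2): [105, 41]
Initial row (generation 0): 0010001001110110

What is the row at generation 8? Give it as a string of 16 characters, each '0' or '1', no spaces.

Gen 0: 0010001001110110
Gen 1 (rule 105): 1000100001011110
Gen 2 (rule 41): 0010001100110000
Gen 3 (rule 105): 1000101100110111
Gen 4 (rule 41): 0010011000101100
Gen 5 (rule 105): 1000011010011101
Gen 6 (rule 41): 0011010100010010
Gen 7 (rule 105): 1011101001000000
Gen 8 (rule 41): 0110010000011111

Answer: 0110010000011111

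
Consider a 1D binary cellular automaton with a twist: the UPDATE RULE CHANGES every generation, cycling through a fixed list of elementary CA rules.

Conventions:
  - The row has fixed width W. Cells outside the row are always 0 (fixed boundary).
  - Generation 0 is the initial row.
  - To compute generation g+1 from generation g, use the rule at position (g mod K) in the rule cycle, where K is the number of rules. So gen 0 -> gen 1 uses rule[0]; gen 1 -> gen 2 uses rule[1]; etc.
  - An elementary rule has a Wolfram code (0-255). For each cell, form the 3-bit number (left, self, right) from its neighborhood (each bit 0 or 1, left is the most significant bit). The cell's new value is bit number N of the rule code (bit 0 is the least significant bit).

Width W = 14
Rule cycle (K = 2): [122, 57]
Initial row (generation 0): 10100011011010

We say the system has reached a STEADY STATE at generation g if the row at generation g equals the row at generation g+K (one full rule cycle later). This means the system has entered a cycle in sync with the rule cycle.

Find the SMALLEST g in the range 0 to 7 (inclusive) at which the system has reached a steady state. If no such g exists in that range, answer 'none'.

Gen 0: 10100011011010
Gen 1 (rule 122): 01010111111101
Gen 2 (rule 57): 00101100000010
Gen 3 (rule 122): 01011110000101
Gen 4 (rule 57): 00110001110010
Gen 5 (rule 122): 01111011011101
Gen 6 (rule 57): 01000110110010
Gen 7 (rule 122): 10101111111101
Gen 8 (rule 57): 01011000000010
Gen 9 (rule 122): 10111100000101

Answer: none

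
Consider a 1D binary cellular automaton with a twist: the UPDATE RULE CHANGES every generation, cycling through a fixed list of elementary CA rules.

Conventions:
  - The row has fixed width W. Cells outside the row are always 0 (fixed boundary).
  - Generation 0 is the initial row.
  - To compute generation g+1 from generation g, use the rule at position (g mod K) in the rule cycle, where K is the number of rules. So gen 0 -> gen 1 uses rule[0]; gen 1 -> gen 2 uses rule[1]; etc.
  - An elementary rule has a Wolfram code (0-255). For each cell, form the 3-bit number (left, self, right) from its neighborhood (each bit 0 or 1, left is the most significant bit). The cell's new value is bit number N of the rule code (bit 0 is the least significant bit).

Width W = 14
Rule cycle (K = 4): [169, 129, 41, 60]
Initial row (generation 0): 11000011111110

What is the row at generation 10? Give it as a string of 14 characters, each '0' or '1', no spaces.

Answer: 01100100000001

Derivation:
Gen 0: 11000011111110
Gen 1 (rule 169): 10011011111100
Gen 2 (rule 129): 00000001111001
Gen 3 (rule 41): 11111101000000
Gen 4 (rule 60): 10000011100000
Gen 5 (rule 169): 00111011001111
Gen 6 (rule 129): 10010000000110
Gen 7 (rule 41): 00000111110100
Gen 8 (rule 60): 00000100001110
Gen 9 (rule 169): 11110001101100
Gen 10 (rule 129): 01100100000001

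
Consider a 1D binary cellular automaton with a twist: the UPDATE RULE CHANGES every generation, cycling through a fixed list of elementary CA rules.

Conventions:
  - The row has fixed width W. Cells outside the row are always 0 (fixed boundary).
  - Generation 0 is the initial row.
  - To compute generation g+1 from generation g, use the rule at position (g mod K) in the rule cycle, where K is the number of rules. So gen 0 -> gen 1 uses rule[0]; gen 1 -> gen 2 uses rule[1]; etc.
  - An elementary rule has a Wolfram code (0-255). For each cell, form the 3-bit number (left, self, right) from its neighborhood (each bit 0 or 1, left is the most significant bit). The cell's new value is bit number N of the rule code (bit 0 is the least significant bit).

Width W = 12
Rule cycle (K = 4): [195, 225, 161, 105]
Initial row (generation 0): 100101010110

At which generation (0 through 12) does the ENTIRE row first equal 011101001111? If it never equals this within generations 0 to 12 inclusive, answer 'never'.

Gen 0: 100101010110
Gen 1 (rule 195): 001000000010
Gen 2 (rule 225): 100011111000
Gen 3 (rule 161): 001001110011
Gen 4 (rule 105): 100001010011
Gen 5 (rule 195): 001110000101
Gen 6 (rule 225): 100110110010
Gen 7 (rule 161): 000001000000
Gen 8 (rule 105): 111100011111
Gen 9 (rule 195): 011101101111
Gen 10 (rule 225): 001110110111
Gen 11 (rule 161): 100101001010
Gen 12 (rule 105): 000010000100

Answer: never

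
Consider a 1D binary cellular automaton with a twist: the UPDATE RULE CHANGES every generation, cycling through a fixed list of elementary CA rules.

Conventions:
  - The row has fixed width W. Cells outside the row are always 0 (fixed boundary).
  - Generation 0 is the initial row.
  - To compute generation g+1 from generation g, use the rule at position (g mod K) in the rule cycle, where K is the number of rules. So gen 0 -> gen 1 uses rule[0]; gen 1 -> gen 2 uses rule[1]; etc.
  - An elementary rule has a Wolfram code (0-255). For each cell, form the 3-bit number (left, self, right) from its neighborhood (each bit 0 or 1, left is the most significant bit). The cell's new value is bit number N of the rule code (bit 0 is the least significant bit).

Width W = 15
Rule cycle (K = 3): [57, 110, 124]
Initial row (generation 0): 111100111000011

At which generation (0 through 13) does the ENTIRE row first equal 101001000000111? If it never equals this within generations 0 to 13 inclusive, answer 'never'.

Answer: never

Derivation:
Gen 0: 111100111000011
Gen 1 (rule 57): 100010100111010
Gen 2 (rule 110): 100111101101110
Gen 3 (rule 124): 110100111111011
Gen 4 (rule 57): 101010100000110
Gen 5 (rule 110): 111111100001110
Gen 6 (rule 124): 100000110001011
Gen 7 (rule 57): 011110101100110
Gen 8 (rule 110): 110011111101110
Gen 9 (rule 124): 111010000111011
Gen 10 (rule 57): 100101110100110
Gen 11 (rule 110): 101111011101110
Gen 12 (rule 124): 111001110111011
Gen 13 (rule 57): 100101001100110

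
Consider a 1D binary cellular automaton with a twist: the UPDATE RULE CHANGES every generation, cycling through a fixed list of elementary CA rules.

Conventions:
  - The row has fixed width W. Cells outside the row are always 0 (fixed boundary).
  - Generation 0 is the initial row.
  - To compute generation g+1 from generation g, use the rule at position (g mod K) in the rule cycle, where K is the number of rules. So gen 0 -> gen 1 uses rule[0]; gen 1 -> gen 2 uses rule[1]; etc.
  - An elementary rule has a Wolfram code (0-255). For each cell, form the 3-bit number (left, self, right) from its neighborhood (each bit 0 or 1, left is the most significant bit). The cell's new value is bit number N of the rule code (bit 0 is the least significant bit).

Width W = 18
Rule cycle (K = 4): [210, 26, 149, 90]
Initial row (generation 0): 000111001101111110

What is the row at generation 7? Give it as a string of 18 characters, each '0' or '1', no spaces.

Gen 0: 000111001101111110
Gen 1 (rule 210): 001011110100111111
Gen 2 (rule 26): 010010000011100000
Gen 3 (rule 149): 011011111001011111
Gen 4 (rule 90): 111010001110010001
Gen 5 (rule 210): 011001010111101010
Gen 6 (rule 26): 110110000100000001
Gen 7 (rule 149): 000001110111111101

Answer: 000001110111111101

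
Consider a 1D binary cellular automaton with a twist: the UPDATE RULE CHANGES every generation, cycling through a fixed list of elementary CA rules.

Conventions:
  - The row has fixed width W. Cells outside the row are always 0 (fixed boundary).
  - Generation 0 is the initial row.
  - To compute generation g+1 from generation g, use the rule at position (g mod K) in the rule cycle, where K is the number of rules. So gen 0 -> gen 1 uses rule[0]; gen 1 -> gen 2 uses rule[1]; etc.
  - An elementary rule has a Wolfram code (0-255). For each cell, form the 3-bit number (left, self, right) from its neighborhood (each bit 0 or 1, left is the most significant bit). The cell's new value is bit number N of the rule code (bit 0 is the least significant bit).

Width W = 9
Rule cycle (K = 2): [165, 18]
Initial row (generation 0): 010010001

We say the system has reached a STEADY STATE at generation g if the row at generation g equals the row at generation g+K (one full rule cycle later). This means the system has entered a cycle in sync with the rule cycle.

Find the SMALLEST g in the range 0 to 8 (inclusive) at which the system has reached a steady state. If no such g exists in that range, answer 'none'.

Answer: 6

Derivation:
Gen 0: 010010001
Gen 1 (rule 165): 010010101
Gen 2 (rule 18): 101100000
Gen 3 (rule 165): 110001111
Gen 4 (rule 18): 001010000
Gen 5 (rule 165): 101110111
Gen 6 (rule 18): 000000000
Gen 7 (rule 165): 111111111
Gen 8 (rule 18): 000000000
Gen 9 (rule 165): 111111111
Gen 10 (rule 18): 000000000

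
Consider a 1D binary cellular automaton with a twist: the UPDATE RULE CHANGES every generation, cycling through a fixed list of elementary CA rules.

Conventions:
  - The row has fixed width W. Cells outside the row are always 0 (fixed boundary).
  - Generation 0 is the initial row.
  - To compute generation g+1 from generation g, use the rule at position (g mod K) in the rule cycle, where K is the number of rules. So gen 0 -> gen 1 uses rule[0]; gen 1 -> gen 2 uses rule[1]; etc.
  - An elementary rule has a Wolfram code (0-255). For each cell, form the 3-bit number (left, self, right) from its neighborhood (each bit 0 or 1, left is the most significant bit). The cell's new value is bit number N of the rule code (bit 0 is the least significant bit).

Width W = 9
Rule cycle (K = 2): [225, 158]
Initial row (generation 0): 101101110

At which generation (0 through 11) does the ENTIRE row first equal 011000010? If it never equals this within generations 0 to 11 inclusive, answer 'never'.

Answer: 3

Derivation:
Gen 0: 101101110
Gen 1 (rule 225): 010110110
Gen 2 (rule 158): 110100101
Gen 3 (rule 225): 011000010
Gen 4 (rule 158): 110100111
Gen 5 (rule 225): 011000011
Gen 6 (rule 158): 110100110
Gen 7 (rule 225): 011000010
Gen 8 (rule 158): 110100111
Gen 9 (rule 225): 011000011
Gen 10 (rule 158): 110100110
Gen 11 (rule 225): 011000010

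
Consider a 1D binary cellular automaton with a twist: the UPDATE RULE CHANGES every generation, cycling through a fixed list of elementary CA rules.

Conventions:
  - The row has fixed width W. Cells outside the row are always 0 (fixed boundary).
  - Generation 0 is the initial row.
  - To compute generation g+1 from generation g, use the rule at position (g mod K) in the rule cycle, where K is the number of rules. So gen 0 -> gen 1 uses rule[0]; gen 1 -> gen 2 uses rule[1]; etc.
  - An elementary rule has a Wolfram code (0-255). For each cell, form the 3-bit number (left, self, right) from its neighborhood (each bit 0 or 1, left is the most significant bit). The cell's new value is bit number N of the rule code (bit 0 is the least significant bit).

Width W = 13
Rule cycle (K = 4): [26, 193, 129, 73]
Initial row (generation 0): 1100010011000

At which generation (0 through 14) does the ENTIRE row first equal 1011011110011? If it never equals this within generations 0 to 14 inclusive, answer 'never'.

Answer: never

Derivation:
Gen 0: 1100010011000
Gen 1 (rule 26): 1010101110100
Gen 2 (rule 193): 0000000110001
Gen 3 (rule 129): 1111110000100
Gen 4 (rule 73): 1000010110001
Gen 5 (rule 26): 0100100101010
Gen 6 (rule 193): 0000000000000
Gen 7 (rule 129): 1111111111111
Gen 8 (rule 73): 1000000000001
Gen 9 (rule 26): 0100000000010
Gen 10 (rule 193): 0001111111000
Gen 11 (rule 129): 1100111110011
Gen 12 (rule 73): 1100100010011
Gen 13 (rule 26): 1011010101110
Gen 14 (rule 193): 0001000000110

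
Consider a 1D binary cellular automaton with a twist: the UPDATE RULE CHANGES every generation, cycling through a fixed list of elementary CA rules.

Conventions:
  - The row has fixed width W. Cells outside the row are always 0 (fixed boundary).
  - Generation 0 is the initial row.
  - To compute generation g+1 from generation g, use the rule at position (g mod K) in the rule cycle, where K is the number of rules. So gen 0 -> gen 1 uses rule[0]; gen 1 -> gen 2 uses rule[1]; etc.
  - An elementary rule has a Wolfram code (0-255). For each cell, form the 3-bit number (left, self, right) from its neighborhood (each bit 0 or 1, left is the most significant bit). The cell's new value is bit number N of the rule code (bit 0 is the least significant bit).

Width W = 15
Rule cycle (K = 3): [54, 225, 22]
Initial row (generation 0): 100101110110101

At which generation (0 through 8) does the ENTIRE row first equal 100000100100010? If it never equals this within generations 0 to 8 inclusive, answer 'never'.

Gen 0: 100101110110101
Gen 1 (rule 54): 111110001001111
Gen 2 (rule 225): 011110100000111
Gen 3 (rule 22): 100000110001000
Gen 4 (rule 54): 110001001011100
Gen 5 (rule 225): 010100000101101
Gen 6 (rule 22): 110110001100001
Gen 7 (rule 54): 001001010010011
Gen 8 (rule 225): 100000100000001

Answer: never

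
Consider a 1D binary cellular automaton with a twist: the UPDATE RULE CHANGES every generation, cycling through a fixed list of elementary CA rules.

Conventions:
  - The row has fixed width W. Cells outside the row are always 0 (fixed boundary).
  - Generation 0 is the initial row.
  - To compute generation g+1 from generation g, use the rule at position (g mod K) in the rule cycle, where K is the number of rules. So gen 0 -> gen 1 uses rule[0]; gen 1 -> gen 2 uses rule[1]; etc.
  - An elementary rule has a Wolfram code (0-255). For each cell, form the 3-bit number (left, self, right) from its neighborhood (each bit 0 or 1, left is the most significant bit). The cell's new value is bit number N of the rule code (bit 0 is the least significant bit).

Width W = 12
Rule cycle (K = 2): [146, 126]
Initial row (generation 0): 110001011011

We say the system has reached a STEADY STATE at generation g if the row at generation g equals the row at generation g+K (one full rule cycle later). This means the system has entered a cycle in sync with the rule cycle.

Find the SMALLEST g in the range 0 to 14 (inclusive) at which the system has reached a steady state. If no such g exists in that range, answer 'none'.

Answer: none

Derivation:
Gen 0: 110001011011
Gen 1 (rule 146): 001010000000
Gen 2 (rule 126): 011111000000
Gen 3 (rule 146): 101110100000
Gen 4 (rule 126): 111011110000
Gen 5 (rule 146): 010001101000
Gen 6 (rule 126): 111011111100
Gen 7 (rule 146): 010001111010
Gen 8 (rule 126): 111011001111
Gen 9 (rule 146): 010000110110
Gen 10 (rule 126): 111001111111
Gen 11 (rule 146): 010110111110
Gen 12 (rule 126): 111111100011
Gen 13 (rule 146): 011111010100
Gen 14 (rule 126): 110001111110
Gen 15 (rule 146): 001010111101
Gen 16 (rule 126): 011111100111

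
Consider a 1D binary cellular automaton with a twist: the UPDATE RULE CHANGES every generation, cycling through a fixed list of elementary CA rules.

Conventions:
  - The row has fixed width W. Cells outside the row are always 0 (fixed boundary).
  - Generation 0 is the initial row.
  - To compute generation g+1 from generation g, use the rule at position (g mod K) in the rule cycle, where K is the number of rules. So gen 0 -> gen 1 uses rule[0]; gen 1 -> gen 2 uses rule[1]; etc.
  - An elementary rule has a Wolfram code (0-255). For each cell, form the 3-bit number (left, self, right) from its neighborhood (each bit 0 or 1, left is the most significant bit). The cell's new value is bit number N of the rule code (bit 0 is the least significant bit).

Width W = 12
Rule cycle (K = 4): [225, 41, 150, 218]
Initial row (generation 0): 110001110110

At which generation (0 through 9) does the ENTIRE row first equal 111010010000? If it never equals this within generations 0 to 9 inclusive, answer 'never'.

Gen 0: 110001110110
Gen 1 (rule 225): 010100111010
Gen 2 (rule 41): 001000100100
Gen 3 (rule 150): 011101111110
Gen 4 (rule 218): 111101111111
Gen 5 (rule 225): 011110111111
Gen 6 (rule 41): 010001100000
Gen 7 (rule 150): 111010010000
Gen 8 (rule 218): 111001101000
Gen 9 (rule 225): 011000110011

Answer: 7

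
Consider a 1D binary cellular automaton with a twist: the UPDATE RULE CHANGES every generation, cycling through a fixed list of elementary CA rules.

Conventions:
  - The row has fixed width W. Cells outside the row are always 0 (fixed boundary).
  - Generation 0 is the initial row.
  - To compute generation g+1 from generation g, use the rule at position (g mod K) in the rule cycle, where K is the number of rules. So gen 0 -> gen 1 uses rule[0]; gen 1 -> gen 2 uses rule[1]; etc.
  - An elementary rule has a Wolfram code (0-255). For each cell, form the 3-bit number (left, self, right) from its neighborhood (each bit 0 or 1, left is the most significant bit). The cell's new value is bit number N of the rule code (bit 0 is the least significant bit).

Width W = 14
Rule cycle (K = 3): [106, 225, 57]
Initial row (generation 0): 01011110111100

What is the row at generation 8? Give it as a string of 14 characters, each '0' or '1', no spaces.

Gen 0: 01011110111100
Gen 1 (rule 106): 10110011100100
Gen 2 (rule 225): 01010001100001
Gen 3 (rule 57): 00101101011100
Gen 4 (rule 106): 01011110110100
Gen 5 (rule 225): 00101111011001
Gen 6 (rule 57): 10011000110100
Gen 7 (rule 106): 00111001111000
Gen 8 (rule 225): 10011000111011

Answer: 10011000111011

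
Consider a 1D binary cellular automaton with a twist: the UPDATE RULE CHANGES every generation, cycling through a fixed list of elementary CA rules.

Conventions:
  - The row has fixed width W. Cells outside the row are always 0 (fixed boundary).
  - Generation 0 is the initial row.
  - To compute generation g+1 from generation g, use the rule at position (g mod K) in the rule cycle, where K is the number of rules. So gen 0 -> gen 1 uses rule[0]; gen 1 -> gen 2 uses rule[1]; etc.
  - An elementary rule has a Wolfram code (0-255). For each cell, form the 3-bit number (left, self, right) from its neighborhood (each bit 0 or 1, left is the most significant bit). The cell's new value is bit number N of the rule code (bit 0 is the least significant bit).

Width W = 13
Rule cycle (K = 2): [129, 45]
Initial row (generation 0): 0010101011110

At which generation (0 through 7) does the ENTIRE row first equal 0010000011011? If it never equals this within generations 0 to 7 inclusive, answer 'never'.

Answer: never

Derivation:
Gen 0: 0010101011110
Gen 1 (rule 129): 1000000001100
Gen 2 (rule 45): 1011111101001
Gen 3 (rule 129): 0001111000000
Gen 4 (rule 45): 1101000011111
Gen 5 (rule 129): 0000011001110
Gen 6 (rule 45): 1111010001000
Gen 7 (rule 129): 0110000100011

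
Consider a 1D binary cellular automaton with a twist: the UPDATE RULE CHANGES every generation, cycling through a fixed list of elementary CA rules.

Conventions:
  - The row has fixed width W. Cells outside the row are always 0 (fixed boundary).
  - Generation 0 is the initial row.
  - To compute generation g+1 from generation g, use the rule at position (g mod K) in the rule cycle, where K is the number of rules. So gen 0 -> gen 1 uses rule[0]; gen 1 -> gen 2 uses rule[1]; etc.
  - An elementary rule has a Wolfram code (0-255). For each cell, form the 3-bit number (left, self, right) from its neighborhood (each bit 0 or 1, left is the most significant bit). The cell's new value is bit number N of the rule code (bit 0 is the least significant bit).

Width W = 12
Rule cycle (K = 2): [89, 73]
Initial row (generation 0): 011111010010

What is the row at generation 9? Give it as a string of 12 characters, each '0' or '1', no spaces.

Answer: 111110110101

Derivation:
Gen 0: 011111010010
Gen 1 (rule 89): 010001001001
Gen 2 (rule 73): 000100000000
Gen 3 (rule 89): 110011111111
Gen 4 (rule 73): 110010000001
Gen 5 (rule 89): 111001111100
Gen 6 (rule 73): 101001000101
Gen 7 (rule 89): 000100110000
Gen 8 (rule 73): 110000110111
Gen 9 (rule 89): 111110110101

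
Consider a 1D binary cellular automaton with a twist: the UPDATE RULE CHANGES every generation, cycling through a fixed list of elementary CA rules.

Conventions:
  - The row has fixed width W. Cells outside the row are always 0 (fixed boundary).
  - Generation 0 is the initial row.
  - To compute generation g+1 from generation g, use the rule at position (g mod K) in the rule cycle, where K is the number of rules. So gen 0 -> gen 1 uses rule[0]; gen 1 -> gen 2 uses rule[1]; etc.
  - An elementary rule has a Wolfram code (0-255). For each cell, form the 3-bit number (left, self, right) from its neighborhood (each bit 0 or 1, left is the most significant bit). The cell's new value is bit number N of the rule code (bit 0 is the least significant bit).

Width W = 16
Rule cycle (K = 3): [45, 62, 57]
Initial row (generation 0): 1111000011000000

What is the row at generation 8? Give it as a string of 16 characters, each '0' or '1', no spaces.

Gen 0: 1111000011000000
Gen 1 (rule 45): 1000011010011111
Gen 2 (rule 62): 1100110111110000
Gen 3 (rule 57): 1010101100001111
Gen 4 (rule 45): 1111111001101000
Gen 5 (rule 62): 1000000111011100
Gen 6 (rule 57): 0111110100110011
Gen 7 (rule 45): 0100001100100010
Gen 8 (rule 62): 1110011011110111

Answer: 1110011011110111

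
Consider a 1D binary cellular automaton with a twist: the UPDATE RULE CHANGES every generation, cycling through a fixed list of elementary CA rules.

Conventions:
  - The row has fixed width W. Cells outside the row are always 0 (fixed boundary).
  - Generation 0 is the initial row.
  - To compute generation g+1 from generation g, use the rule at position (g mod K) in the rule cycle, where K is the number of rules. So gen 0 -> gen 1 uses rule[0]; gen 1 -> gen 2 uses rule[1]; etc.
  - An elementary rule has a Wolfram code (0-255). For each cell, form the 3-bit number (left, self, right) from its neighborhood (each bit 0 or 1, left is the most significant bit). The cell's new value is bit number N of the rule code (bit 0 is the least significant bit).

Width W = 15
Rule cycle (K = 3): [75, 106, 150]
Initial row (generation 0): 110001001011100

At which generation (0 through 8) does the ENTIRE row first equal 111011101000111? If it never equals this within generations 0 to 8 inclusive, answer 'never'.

Answer: 5

Derivation:
Gen 0: 110001001011100
Gen 1 (rule 75): 110110010010101
Gen 2 (rule 106): 111110100101010
Gen 3 (rule 150): 011100111101011
Gen 4 (rule 75): 110101100100011
Gen 5 (rule 106): 111011101000111
Gen 6 (rule 150): 010001001101010
Gen 7 (rule 75): 100110011100000
Gen 8 (rule 106): 001110110100000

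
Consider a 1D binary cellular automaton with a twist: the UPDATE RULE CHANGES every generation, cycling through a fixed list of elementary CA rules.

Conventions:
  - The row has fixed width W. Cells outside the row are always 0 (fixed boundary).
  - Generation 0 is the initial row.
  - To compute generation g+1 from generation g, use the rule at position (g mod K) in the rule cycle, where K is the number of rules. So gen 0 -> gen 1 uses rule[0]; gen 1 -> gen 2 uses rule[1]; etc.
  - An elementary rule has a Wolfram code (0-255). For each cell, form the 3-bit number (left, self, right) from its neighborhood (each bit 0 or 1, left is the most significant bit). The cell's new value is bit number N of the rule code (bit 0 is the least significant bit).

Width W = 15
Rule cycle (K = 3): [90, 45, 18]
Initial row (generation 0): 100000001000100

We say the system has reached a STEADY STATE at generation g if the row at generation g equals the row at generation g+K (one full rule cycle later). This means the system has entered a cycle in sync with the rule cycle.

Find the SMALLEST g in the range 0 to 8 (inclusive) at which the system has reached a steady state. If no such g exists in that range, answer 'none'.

Answer: 3

Derivation:
Gen 0: 100000001000100
Gen 1 (rule 90): 010000010101010
Gen 2 (rule 45): 010111011111110
Gen 3 (rule 18): 100000000000001
Gen 4 (rule 90): 010000000000010
Gen 5 (rule 45): 010111111111010
Gen 6 (rule 18): 100000000000001
Gen 7 (rule 90): 010000000000010
Gen 8 (rule 45): 010111111111010
Gen 9 (rule 18): 100000000000001
Gen 10 (rule 90): 010000000000010
Gen 11 (rule 45): 010111111111010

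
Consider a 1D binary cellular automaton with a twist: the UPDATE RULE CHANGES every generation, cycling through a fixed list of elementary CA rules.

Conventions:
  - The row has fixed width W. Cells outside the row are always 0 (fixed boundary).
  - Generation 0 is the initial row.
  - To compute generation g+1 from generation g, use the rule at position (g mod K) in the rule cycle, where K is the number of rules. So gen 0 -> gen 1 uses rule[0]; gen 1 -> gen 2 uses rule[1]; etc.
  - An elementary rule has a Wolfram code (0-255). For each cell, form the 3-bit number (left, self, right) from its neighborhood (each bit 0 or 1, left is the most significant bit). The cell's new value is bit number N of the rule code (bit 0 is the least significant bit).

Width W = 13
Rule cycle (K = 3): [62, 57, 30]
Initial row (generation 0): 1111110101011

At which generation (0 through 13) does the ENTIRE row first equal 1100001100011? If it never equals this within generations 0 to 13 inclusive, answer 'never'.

Answer: 3

Derivation:
Gen 0: 1111110101011
Gen 1 (rule 62): 1000001111110
Gen 2 (rule 57): 0111101000001
Gen 3 (rule 30): 1100001100011
Gen 4 (rule 62): 1010011010110
Gen 5 (rule 57): 0101010101101
Gen 6 (rule 30): 1101010101001
Gen 7 (rule 62): 1011111111111
Gen 8 (rule 57): 0110000000000
Gen 9 (rule 30): 1101000000000
Gen 10 (rule 62): 1011100000000
Gen 11 (rule 57): 0110011111111
Gen 12 (rule 30): 1101110000000
Gen 13 (rule 62): 1011001000000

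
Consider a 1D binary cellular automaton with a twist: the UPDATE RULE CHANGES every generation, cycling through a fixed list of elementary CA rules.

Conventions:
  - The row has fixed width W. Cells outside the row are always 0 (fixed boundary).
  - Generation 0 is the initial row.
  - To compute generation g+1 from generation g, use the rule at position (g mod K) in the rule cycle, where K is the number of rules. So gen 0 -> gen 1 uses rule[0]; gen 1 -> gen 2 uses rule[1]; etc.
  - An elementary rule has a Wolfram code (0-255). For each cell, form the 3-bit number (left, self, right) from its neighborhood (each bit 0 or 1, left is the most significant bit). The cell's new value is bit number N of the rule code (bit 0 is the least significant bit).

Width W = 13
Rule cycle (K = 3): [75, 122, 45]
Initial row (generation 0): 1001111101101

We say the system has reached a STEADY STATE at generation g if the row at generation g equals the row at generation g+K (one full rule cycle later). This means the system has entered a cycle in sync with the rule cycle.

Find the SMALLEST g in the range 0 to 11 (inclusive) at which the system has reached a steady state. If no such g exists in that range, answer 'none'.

Answer: 7

Derivation:
Gen 0: 1001111101101
Gen 1 (rule 75): 0011000101100
Gen 2 (rule 122): 0111101011110
Gen 3 (rule 45): 0100011110000
Gen 4 (rule 75): 1001110010111
Gen 5 (rule 122): 0111011101101
Gen 6 (rule 45): 0100110011011
Gen 7 (rule 75): 1001110111011
Gen 8 (rule 122): 0111011101111
Gen 9 (rule 45): 0100110011000
Gen 10 (rule 75): 1001110111011
Gen 11 (rule 122): 0111011101111
Gen 12 (rule 45): 0100110011000
Gen 13 (rule 75): 1001110111011
Gen 14 (rule 122): 0111011101111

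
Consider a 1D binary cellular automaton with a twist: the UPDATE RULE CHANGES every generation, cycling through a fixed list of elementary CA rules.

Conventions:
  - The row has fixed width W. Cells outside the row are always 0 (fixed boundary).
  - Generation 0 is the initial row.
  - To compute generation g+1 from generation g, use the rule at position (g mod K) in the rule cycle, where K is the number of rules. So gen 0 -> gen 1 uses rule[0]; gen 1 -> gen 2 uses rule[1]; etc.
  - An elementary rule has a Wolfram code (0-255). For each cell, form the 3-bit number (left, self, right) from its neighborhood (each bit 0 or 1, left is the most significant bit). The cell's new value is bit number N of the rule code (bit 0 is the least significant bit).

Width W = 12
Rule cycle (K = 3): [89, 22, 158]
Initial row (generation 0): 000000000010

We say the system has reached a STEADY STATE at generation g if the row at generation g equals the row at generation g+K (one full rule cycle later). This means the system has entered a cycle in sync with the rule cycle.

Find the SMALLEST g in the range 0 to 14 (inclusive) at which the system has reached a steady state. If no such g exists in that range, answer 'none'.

Gen 0: 000000000010
Gen 1 (rule 89): 111111111001
Gen 2 (rule 22): 000000000111
Gen 3 (rule 158): 000000001110
Gen 4 (rule 89): 111111101011
Gen 5 (rule 22): 000000001000
Gen 6 (rule 158): 000000011100
Gen 7 (rule 89): 111111010111
Gen 8 (rule 22): 000000010000
Gen 9 (rule 158): 000000111000
Gen 10 (rule 89): 111110101111
Gen 11 (rule 22): 000000100000
Gen 12 (rule 158): 000001110000
Gen 13 (rule 89): 111101011111
Gen 14 (rule 22): 000001000000
Gen 15 (rule 158): 000011100000
Gen 16 (rule 89): 111010111111
Gen 17 (rule 22): 000010000000

Answer: none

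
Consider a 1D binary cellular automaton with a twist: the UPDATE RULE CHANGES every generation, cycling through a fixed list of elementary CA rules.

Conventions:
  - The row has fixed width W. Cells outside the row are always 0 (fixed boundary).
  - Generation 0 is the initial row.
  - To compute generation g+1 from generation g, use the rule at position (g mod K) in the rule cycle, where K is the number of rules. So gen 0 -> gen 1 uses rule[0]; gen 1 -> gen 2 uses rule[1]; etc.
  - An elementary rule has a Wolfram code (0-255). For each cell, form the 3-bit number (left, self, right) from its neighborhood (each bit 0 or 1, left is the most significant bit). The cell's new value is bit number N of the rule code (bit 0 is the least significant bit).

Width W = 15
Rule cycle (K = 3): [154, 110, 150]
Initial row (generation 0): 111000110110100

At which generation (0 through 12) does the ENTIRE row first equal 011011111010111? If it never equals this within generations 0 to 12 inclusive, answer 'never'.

Answer: never

Derivation:
Gen 0: 111000110110100
Gen 1 (rule 154): 110101100100010
Gen 2 (rule 110): 111111101100110
Gen 3 (rule 150): 011111000011001
Gen 4 (rule 154): 111110100110110
Gen 5 (rule 110): 100011101111110
Gen 6 (rule 150): 110101000111101
Gen 7 (rule 154): 100000101111000
Gen 8 (rule 110): 100001111001000
Gen 9 (rule 150): 110010110111100
Gen 10 (rule 154): 101100100111010
Gen 11 (rule 110): 111101101101110
Gen 12 (rule 150): 011000000000101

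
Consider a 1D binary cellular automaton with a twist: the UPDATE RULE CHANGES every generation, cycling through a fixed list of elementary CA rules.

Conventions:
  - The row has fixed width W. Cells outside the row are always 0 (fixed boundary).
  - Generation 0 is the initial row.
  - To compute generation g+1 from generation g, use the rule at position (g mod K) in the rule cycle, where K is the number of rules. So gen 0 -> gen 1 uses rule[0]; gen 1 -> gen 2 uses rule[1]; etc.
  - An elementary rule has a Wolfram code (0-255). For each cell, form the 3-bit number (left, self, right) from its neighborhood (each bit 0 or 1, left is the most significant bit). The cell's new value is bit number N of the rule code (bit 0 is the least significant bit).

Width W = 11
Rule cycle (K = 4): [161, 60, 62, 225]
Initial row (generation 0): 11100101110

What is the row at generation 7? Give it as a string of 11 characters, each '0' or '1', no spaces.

Answer: 00110000011

Derivation:
Gen 0: 11100101110
Gen 1 (rule 161): 01000010100
Gen 2 (rule 60): 01100011110
Gen 3 (rule 62): 11010110001
Gen 4 (rule 225): 01101010100
Gen 5 (rule 161): 00010101001
Gen 6 (rule 60): 00011111101
Gen 7 (rule 62): 00110000011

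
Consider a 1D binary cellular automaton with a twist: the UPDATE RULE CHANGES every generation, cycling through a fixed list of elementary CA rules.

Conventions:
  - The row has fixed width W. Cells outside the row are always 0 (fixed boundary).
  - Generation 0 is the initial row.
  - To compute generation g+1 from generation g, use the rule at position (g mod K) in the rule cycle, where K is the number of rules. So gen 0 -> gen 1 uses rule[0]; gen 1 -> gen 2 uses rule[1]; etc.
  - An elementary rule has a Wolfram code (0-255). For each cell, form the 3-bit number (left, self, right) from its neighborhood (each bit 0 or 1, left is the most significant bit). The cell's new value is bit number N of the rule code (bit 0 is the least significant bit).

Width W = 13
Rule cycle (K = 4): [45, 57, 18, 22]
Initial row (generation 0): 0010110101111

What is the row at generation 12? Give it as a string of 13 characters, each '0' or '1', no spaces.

Answer: 1100100100000

Derivation:
Gen 0: 0010110101111
Gen 1 (rule 45): 1011101111000
Gen 2 (rule 57): 0110011000111
Gen 3 (rule 18): 1001100101000
Gen 4 (rule 22): 1110011101100
Gen 5 (rule 45): 1000010011001
Gen 6 (rule 57): 0111001010100
Gen 7 (rule 18): 1000110000010
Gen 8 (rule 22): 1101001000111
Gen 9 (rule 45): 1011001010100
Gen 10 (rule 57): 0110100101011
Gen 11 (rule 18): 1000011000000
Gen 12 (rule 22): 1100100100000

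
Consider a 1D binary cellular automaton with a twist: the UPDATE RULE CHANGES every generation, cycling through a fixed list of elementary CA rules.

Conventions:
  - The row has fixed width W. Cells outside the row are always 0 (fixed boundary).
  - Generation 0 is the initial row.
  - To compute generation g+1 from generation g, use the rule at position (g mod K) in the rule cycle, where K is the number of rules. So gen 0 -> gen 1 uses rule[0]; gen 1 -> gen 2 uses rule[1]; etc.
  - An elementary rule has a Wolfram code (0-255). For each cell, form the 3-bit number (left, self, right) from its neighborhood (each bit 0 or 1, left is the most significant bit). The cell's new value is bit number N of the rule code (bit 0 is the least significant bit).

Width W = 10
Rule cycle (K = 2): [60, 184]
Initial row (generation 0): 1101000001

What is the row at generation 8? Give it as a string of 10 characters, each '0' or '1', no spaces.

Answer: 0001101010

Derivation:
Gen 0: 1101000001
Gen 1 (rule 60): 1011100001
Gen 2 (rule 184): 0111010000
Gen 3 (rule 60): 0100111000
Gen 4 (rule 184): 0010110100
Gen 5 (rule 60): 0011101110
Gen 6 (rule 184): 0011011101
Gen 7 (rule 60): 0010110011
Gen 8 (rule 184): 0001101010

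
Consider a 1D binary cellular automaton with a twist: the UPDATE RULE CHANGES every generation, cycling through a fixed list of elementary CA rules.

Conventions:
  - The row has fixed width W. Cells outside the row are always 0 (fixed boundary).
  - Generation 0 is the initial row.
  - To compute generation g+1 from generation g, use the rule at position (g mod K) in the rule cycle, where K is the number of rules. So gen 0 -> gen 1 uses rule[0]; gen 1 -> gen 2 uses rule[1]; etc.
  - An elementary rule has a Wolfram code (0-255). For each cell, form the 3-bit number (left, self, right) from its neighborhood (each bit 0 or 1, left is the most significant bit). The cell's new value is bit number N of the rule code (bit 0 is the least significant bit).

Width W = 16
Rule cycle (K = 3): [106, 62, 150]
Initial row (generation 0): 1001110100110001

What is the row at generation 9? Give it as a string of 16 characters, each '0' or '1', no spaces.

Answer: 0010110101100010

Derivation:
Gen 0: 1001110100110001
Gen 1 (rule 106): 0011011001110010
Gen 2 (rule 62): 0110110111001111
Gen 3 (rule 150): 1000000010110110
Gen 4 (rule 106): 0000000101111110
Gen 5 (rule 62): 0000001111000001
Gen 6 (rule 150): 0000010110100011
Gen 7 (rule 106): 0000101111000111
Gen 8 (rule 62): 0001111000101100
Gen 9 (rule 150): 0010110101100010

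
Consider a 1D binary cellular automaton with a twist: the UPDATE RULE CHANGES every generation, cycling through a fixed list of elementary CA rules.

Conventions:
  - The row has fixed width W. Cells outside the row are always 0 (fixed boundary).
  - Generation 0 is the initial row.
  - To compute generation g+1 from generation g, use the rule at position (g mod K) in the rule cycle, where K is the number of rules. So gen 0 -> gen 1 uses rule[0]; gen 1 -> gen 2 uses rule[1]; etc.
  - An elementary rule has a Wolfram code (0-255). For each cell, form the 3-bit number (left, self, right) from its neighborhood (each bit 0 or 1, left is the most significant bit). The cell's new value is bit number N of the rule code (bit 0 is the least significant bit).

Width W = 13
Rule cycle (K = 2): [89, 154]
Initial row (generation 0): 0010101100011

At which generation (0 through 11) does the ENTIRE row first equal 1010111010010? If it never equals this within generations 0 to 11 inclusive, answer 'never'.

Answer: never

Derivation:
Gen 0: 0010101100011
Gen 1 (rule 89): 1000001111011
Gen 2 (rule 154): 0100011110010
Gen 3 (rule 89): 0011010011001
Gen 4 (rule 154): 0110001110110
Gen 5 (rule 89): 0111101010111
Gen 6 (rule 154): 1111000000110
Gen 7 (rule 89): 1001111110111
Gen 8 (rule 154): 0111111100110
Gen 9 (rule 89): 0100000110111
Gen 10 (rule 154): 1010001100110
Gen 11 (rule 89): 0001101110111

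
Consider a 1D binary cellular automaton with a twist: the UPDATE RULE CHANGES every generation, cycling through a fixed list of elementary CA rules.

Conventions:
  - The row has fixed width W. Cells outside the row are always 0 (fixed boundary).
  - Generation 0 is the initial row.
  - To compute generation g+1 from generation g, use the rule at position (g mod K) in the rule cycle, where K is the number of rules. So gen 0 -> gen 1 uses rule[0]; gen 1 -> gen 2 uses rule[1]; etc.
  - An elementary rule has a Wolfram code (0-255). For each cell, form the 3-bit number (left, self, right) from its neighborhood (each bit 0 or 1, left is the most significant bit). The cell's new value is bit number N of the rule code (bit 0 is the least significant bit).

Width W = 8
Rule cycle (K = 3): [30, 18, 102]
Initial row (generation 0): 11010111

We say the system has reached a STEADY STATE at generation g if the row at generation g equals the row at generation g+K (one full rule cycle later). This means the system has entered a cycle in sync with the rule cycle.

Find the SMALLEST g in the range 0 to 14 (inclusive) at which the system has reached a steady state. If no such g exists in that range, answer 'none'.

Answer: 5

Derivation:
Gen 0: 11010111
Gen 1 (rule 30): 10010100
Gen 2 (rule 18): 01100010
Gen 3 (rule 102): 10100110
Gen 4 (rule 30): 10111101
Gen 5 (rule 18): 00000000
Gen 6 (rule 102): 00000000
Gen 7 (rule 30): 00000000
Gen 8 (rule 18): 00000000
Gen 9 (rule 102): 00000000
Gen 10 (rule 30): 00000000
Gen 11 (rule 18): 00000000
Gen 12 (rule 102): 00000000
Gen 13 (rule 30): 00000000
Gen 14 (rule 18): 00000000
Gen 15 (rule 102): 00000000
Gen 16 (rule 30): 00000000
Gen 17 (rule 18): 00000000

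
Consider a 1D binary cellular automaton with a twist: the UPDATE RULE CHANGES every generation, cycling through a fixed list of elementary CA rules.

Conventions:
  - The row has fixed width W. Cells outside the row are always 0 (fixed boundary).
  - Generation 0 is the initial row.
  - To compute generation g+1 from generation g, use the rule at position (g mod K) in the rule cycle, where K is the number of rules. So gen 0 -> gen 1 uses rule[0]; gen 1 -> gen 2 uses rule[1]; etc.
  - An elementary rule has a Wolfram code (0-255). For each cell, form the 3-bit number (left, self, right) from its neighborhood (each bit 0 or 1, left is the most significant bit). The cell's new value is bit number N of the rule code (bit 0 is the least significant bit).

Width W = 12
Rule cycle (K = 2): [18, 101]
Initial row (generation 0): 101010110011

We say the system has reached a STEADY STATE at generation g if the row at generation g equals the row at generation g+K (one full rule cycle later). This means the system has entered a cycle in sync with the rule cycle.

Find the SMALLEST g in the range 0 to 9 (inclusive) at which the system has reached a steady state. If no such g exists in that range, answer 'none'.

Answer: none

Derivation:
Gen 0: 101010110011
Gen 1 (rule 18): 000000001100
Gen 2 (rule 101): 111111100101
Gen 3 (rule 18): 000000011000
Gen 4 (rule 101): 111111001011
Gen 5 (rule 18): 000000110000
Gen 6 (rule 101): 111110010111
Gen 7 (rule 18): 000001100000
Gen 8 (rule 101): 111100101111
Gen 9 (rule 18): 000011000000
Gen 10 (rule 101): 111001011111
Gen 11 (rule 18): 000110000000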